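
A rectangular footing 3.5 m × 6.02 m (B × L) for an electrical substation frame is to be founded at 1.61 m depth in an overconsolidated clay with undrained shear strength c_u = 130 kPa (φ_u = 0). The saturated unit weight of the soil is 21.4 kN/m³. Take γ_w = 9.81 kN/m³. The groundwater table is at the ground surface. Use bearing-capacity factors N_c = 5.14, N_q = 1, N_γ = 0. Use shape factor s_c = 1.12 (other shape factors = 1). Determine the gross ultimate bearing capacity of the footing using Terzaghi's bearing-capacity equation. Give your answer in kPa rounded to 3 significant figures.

γ' = 21.4 − 9.81 = 11.59 kN/m³ (submerged throughout). q = 11.59 × 1.61 = 18.66 kPa.
c·N_c·s_c = 130 × 5.14 × 1.12 = 748.38 kPa
q·N_q = 18.66 × 1 = 18.66 kPa
q_ult = 748.38 + 18.66 = 767.04 kPa.

q_ult ≈ 767 kPa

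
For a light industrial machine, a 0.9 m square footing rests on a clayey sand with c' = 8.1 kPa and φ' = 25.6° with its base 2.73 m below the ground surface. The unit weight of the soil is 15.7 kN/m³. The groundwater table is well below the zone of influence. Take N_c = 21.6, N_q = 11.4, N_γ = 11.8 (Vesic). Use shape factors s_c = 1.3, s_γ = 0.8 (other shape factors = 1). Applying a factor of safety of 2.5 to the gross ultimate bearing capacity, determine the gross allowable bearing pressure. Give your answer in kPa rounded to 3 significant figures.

q_all ≈ 313 kPa

Effective surcharge at the founding depth q = γ·D_f = 15.7 × 2.73 = 42.861 kPa.
q_ult = c·N_c·s_c + q·N_q + 0.5·γ·B·N_γ·s_γ
     = 8.1 × 21.6 × 1.3 + 42.861 × 11.4 + 0.5 × 15.7 × 0.9 × 11.8 × 0.8
     = 227.45 + 488.62 + 66.694 = 782.76 kPa.
q_all = q_ult / FS = 782.76 / 2.5 = 313.1 kPa.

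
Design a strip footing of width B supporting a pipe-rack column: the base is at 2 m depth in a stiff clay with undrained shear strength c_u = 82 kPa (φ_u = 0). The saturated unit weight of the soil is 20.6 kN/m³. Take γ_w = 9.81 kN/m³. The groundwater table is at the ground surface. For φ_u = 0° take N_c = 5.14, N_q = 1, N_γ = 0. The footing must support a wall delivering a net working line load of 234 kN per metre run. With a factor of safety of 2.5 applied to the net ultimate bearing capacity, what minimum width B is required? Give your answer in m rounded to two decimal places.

Water table at ground surface, so effective unit weight γ' = 20.6 − 9.81 = 10.79 kN/m³ is used throughout; overburden q = 10.79 × 2 = 21.58 kPa.
Cohesion term c·N_c = 82 × 5.14 = 421.48 kPa; surcharge term q·N_q = 21.58 × 1 = 21.58 kPa.
q_ult = 421.48 + 21.58 = 443.06 kPa.
For φ = 0 the ½γBN_γ term vanishes, so q_ult is independent of B. q_net = 443.06 − 21.58 = 421.48 kPa; q_all(net) = 421.48/2.5 = 168.59 kPa.
Required width B = w / q_all(net) = 234 / 168.59 = 1.388 m.

B = 1.39 m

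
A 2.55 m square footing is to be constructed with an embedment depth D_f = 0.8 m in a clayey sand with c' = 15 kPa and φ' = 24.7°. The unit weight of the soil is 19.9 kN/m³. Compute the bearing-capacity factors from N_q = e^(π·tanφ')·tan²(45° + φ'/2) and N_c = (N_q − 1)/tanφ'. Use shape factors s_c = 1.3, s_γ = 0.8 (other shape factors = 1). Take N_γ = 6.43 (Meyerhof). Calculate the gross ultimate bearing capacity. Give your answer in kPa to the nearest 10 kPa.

q_ult ≈ 690 kPa

tan24.7° = 0.4599, so N_q = e^(π×0.4599)·tan²(57.35°) = 4.242 × 2.436 = 10.33.
N_c = (10.33 − 1)/tan24.7° = 20.29.
Overburden at base level: q = 19.9 × 0.8 = 15.92 kPa.
Cohesion term c·N_c·s_c = 15 × 20.288 × 1.3 = 395.61 kPa; surcharge term q·N_q = 15.92 × 10.331 = 164.47 kPa; self-weight term 0.5·γ·B·N_γ·s_γ = 0.5 × 19.9 × 2.55 × 6.43 × 0.8 = 130.52 kPa.
q_ult = 395.61 + 164.47 + 130.52 = 690.6 kPa.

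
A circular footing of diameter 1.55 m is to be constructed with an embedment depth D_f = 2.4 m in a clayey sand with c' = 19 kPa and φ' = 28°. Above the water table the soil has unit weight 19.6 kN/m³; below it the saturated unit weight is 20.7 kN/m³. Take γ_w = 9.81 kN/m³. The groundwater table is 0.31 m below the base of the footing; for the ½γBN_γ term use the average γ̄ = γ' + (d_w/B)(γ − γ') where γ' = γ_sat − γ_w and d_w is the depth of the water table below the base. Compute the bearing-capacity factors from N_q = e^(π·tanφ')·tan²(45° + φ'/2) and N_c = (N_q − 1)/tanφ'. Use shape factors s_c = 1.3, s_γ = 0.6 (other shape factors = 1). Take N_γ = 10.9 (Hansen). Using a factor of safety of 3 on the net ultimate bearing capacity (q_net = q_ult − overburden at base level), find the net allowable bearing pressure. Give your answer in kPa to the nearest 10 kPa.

N_q = e^(π·tan28°)·tan²(59°) = 14.72; N_c = (N_q − 1)/tanφ' = 25.8.
q = γ·D_f = 19.6 × 2.4 = 47.04 kPa.
γ' = 10.89 kN/m³; averaging over the depth B below the base, γ̄ = γ' + (d_w/B)(γ − γ') = 12.632 kN/m³.
c·N_c·s_c = 19 × 25.803 × 1.3 = 637.34 kPa
q·N_q = 47.04 × 14.72 = 692.42 kPa
0.5·γ·B·N_γ·s_γ = 0.5 × 12.632 × 1.55 × 10.9 × 0.6 = 64.025 kPa
q_ult = 637.34 + 692.42 + 64.025 = 1393.8 kPa.
q_net = 1393.8 − 47.04 = 1346.8 kPa.
q_all(net) = 1346.8 / 3 = 448.92 kPa.

q_all(net) ≈ 450 kPa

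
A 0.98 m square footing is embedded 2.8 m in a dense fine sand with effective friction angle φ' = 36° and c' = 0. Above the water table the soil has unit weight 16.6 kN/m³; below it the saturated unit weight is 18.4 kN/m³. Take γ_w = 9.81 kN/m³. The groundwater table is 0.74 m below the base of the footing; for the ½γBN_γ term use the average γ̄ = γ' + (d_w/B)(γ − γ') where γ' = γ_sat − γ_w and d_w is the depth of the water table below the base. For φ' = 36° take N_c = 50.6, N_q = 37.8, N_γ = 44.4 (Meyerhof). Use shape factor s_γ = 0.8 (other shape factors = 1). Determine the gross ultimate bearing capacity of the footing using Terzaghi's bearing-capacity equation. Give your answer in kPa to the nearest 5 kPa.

Overburden at base level: q = 16.6 × 2.8 = 46.48 kPa.
The water table is 0.74 m below the base (< B = 0.98 m), so the ½γBN_γ term uses γ̄ = γ' + (d_w/B)(γ − γ') = 8.59 + (0.74/0.98)(16.6 − 8.59) = 14.638 kN/m³.
Surcharge term q·N_q = 46.48 × 37.8 = 1756.9 kPa; self-weight term 0.5·γ·B·N_γ·s_γ = 0.5 × 14.638 × 0.98 × 44.4 × 0.8 = 254.78 kPa.
q_ult = 1756.9 + 254.78 = 2011.7 kPa.

q_ult ≈ 2010 kPa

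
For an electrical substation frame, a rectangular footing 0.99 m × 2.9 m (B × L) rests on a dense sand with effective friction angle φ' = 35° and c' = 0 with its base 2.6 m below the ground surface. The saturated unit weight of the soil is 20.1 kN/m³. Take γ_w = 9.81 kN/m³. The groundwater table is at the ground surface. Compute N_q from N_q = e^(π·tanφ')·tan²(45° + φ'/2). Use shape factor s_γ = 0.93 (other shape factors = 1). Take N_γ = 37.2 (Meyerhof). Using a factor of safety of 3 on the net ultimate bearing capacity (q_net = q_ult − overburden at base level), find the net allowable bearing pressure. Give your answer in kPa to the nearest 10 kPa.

N_q = e^(π·tan35°)·tan²(62.5°) = 33.3.
With the water table at the surface the whole profile is submerged: γ' = 20.1 − 9.81 = 10.29 kN/m³, so q = γ'·D_f = 26.754 kPa; the same γ' applies in the ½γBN_γ term.
q_ult = q·N_q + 0.5·γ·B·N_γ·s_γ
     = 26.754 × 33.296 + 0.5 × 10.29 × 0.99 × 37.2 × 0.93
     = 890.8 + 176.22 = 1067 kPa.
q_net = 1067 − 26.754 = 1040.3 kPa.
q_all(net) = 1040.3 / 3 = 346.76 kPa.

q_all(net) ≈ 350 kPa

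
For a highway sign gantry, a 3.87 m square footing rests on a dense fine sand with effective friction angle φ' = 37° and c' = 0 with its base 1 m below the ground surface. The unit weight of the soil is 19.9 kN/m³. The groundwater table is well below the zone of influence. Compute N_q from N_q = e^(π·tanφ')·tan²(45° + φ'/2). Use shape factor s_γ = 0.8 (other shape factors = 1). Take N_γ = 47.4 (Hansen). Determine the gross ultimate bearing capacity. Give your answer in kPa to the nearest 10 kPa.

tan37° = 0.7536, so N_q = e^(π×0.7536)·tan²(63.5°) = 10.669 × 4.023 = 42.92.
Overburden at base level: q = 19.9 × 1 = 19.9 kPa.
Surcharge term q·N_q = 19.9 × 42.92 = 854.11 kPa; self-weight term 0.5·γ·B·N_γ·s_γ = 0.5 × 19.9 × 3.87 × 47.4 × 0.8 = 1460.2 kPa.
q_ult = 854.11 + 1460.2 = 2314.3 kPa.

q_ult ≈ 2310 kPa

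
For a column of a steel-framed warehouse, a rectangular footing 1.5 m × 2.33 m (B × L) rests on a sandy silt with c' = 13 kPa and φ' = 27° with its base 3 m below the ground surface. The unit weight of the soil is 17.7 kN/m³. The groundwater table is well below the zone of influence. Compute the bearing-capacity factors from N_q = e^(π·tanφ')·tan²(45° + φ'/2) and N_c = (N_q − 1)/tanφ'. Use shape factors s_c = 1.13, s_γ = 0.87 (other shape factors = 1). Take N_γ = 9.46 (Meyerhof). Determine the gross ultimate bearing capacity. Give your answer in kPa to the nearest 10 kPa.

tan27° = 0.5095, so N_q = e^(π×0.5095)·tan²(58.5°) = 4.957 × 2.663 = 13.2.
N_c = (13.2 − 1)/tan27° = 23.94.
q = γ·D_f = 17.7 × 3 = 53.1 kPa.
c·N_c·s_c = 13 × 23.942 × 1.13 = 351.71 kPa
q·N_q = 53.1 × 13.199 = 700.87 kPa
0.5·γ·B·N_γ·s_γ = 0.5 × 17.7 × 1.5 × 9.46 × 0.87 = 109.26 kPa
q_ult = 351.71 + 700.87 + 109.26 = 1161.8 kPa.

q_ult ≈ 1160 kPa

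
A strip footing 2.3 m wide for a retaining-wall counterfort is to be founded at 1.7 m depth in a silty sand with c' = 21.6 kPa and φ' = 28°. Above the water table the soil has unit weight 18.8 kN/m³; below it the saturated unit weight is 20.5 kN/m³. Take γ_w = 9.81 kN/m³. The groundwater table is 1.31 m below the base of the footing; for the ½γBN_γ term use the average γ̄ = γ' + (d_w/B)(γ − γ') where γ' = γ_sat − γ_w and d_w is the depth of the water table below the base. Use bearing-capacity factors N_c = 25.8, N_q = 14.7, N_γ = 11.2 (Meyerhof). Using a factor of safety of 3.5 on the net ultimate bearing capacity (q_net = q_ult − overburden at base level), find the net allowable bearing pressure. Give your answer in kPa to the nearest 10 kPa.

Effective surcharge at the founding depth q = γ·D_f = 18.8 × 1.7 = 31.96 kPa.
With d_w = 1.31 m < B, γ̄ = 10.69 + (1.31/2.3) × (18.8 − 10.69) = 15.309 kN/m³.
q_ult = c·N_c + q·N_q + 0.5·γ·B·N_γ
     = 21.6 × 25.8 + 31.96 × 14.7 + 0.5 × 15.309 × 2.3 × 11.2
     = 557.28 + 469.81 + 197.18 = 1224.3 kPa.
q_net = 1224.3 − 31.96 = 1192.3 kPa.
q_all(net) = 1192.3 / 3.5 = 340.66 kPa.

q_all(net) ≈ 340 kPa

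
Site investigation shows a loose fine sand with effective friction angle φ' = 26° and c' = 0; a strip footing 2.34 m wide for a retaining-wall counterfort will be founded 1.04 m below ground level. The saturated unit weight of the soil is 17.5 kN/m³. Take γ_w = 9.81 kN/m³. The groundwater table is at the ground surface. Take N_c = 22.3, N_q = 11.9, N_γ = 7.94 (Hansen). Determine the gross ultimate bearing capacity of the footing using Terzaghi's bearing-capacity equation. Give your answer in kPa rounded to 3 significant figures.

γ' = 17.5 − 9.81 = 7.69 kN/m³ (submerged throughout). q = 7.69 × 1.04 = 7.9976 kPa; the same γ' applies in the ½γBN_γ term.
q·N_q = 7.9976 × 11.9 = 95.171 kPa
0.5·γ·B·N_γ = 0.5 × 7.69 × 2.34 × 7.94 = 71.439 kPa
q_ult = 95.171 + 71.439 = 166.61 kPa.

q_ult ≈ 167 kPa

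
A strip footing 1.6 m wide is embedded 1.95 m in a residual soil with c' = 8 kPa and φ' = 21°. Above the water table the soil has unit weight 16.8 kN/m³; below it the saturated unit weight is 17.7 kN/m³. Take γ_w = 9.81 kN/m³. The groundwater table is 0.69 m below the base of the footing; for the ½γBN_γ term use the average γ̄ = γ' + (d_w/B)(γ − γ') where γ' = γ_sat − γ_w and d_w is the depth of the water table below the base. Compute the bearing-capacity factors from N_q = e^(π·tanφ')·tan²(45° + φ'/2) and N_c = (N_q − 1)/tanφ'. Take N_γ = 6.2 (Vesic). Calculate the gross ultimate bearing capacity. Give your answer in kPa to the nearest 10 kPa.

tan21° = 0.3839, so N_q = e^(π×0.3839)·tan²(55.5°) = 3.34 × 2.117 = 7.07.
N_c = (7.07 − 1)/tan21° = 15.81.
q = γ·D_f = 16.8 × 1.95 = 32.76 kPa.
γ' = 7.89 kN/m³; averaging over the depth B below the base, γ̄ = γ' + (d_w/B)(γ − γ') = 11.732 kN/m³.
c·N_c = 8 × 15.815 = 126.52 kPa
q·N_q = 32.76 × 7.0708 = 231.64 kPa
0.5·γ·B·N_γ = 0.5 × 11.732 × 1.6 × 6.2 = 58.193 kPa
q_ult = 126.52 + 231.64 + 58.193 = 416.35 kPa.

q_ult ≈ 420 kPa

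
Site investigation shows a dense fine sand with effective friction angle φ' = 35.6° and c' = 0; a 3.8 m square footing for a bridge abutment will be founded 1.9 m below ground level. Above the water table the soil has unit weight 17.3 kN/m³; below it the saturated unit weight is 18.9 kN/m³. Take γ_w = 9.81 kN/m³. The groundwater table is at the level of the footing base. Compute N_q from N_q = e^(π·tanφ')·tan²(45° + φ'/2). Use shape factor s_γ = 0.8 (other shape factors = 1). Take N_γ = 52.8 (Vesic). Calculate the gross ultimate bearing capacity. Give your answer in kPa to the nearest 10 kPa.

tan35.6° = 0.7159, so N_q = e^(π×0.7159)·tan²(62.8°) = 9.48 × 3.786 = 35.89.
q = γ·D_f = 17.3 × 1.9 = 32.87 kPa.
For the ½γBN_γ term take γ' = 18.9 − 9.81 = 9.09 kN/m³ (soil below base is submerged).
q·N_q = 32.87 × 35.891 = 1179.7 kPa
0.5·γ·B·N_γ·s_γ = 0.5 × 9.09 × 3.8 × 52.8 × 0.8 = 729.53 kPa
q_ult = 1179.7 + 729.53 = 1909.3 kPa.

q_ult ≈ 1910 kPa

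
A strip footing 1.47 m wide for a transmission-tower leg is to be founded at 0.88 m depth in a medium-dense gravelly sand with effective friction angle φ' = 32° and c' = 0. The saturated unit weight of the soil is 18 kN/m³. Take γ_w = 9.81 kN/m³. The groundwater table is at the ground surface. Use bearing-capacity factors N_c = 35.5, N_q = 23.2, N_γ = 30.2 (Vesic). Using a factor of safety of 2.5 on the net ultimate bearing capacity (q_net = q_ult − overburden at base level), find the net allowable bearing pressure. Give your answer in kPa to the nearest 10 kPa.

Water table at ground surface, so effective unit weight γ' = 18 − 9.81 = 8.19 kN/m³ is used throughout; overburden q = 8.19 × 0.88 = 7.2072 kPa; the same γ' applies in the ½γBN_γ term.
Surcharge term q·N_q = 7.2072 × 23.2 = 167.21 kPa; self-weight term 0.5·γ·B·N_γ = 0.5 × 8.19 × 1.47 × 30.2 = 181.79 kPa.
q_ult = 167.21 + 181.79 = 349 kPa.
q_net = 349 − 7.2072 = 341.79 kPa.
q_all(net) = 341.79 / 2.5 = 136.72 kPa.

q_all(net) ≈ 140 kPa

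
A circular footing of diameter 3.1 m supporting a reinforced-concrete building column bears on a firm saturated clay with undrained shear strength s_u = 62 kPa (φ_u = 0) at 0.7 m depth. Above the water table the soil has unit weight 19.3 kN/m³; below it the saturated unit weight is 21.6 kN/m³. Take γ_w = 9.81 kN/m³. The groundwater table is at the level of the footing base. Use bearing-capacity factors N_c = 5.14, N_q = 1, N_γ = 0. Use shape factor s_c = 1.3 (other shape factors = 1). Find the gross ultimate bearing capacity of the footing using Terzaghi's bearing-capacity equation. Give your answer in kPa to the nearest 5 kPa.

Overburden at base level: q = 19.3 × 0.7 = 13.51 kPa.
Cohesion term c·N_c·s_c = 62 × 5.14 × 1.3 = 414.28 kPa; surcharge term q·N_q = 13.51 × 1 = 13.51 kPa.
q_ult = 414.28 + 13.51 = 427.79 kPa.

q_ult ≈ 430 kPa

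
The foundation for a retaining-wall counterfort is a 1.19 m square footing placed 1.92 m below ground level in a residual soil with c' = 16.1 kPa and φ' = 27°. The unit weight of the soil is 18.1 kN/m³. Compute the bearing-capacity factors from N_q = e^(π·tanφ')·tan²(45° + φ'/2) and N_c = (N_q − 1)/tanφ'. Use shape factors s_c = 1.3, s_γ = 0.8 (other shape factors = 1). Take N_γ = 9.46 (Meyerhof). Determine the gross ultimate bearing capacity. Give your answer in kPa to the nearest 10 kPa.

tan27° = 0.5095, so N_q = e^(π×0.5095)·tan²(58.5°) = 4.957 × 2.663 = 13.2.
N_c = (13.2 − 1)/tan27° = 23.94.
q = γ·D_f = 18.1 × 1.92 = 34.752 kPa.
c·N_c·s_c = 16.1 × 23.942 × 1.3 = 501.11 kPa
q·N_q = 34.752 × 13.199 = 458.7 kPa
0.5·γ·B·N_γ·s_γ = 0.5 × 18.1 × 1.19 × 9.46 × 0.8 = 81.504 kPa
q_ult = 501.11 + 458.7 + 81.504 = 1041.3 kPa.

q_ult ≈ 1040 kPa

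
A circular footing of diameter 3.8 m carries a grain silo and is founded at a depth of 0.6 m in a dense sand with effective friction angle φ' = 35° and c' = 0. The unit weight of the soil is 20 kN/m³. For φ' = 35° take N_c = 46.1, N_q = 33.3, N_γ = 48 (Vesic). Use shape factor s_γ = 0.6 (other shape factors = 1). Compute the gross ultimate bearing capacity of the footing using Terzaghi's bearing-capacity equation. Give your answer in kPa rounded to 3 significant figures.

q_ult ≈ 1490 kPa

q = γ·D_f = 20 × 0.6 = 12 kPa.
q·N_q = 12 × 33.3 = 399.6 kPa
0.5·γ·B·N_γ·s_γ = 0.5 × 20 × 3.8 × 48 × 0.6 = 1094.4 kPa
q_ult = 399.6 + 1094.4 = 1494 kPa.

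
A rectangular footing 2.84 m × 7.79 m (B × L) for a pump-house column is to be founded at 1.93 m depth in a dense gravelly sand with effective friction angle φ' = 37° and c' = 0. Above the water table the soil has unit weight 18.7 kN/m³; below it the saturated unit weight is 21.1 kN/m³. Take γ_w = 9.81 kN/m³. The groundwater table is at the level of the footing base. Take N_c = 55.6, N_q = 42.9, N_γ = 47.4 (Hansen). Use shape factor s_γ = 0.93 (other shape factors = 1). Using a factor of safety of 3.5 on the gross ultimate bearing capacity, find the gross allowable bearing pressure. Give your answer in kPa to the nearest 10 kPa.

q_all ≈ 640 kPa

Effective surcharge at the founding depth q = γ·D_f = 18.7 × 1.93 = 36.091 kPa.
The water table coincides with the base, so in the self-weight term γ → γ' = 11.29 kN/m³.
q_ult = q·N_q + 0.5·γ·B·N_γ·s_γ
     = 36.091 × 42.9 + 0.5 × 11.29 × 2.84 × 47.4 × 0.93
     = 1548.3 + 706.71 = 2255 kPa.
q_all = 2255 / 3.5 = 644.29 kPa.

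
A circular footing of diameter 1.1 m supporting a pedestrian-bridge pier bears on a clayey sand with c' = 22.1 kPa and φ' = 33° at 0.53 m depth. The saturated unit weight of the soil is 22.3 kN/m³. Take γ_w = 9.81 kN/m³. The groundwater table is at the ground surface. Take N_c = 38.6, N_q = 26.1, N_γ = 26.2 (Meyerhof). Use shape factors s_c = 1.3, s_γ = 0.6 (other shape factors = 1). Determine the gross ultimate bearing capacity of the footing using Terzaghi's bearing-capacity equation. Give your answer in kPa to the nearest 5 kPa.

q_ult ≈ 1390 kPa

With the water table at the surface the whole profile is submerged: γ' = 22.3 − 9.81 = 12.49 kN/m³, so q = γ'·D_f = 6.6197 kPa; the same γ' applies in the ½γBN_γ term.
q_ult = c·N_c·s_c + q·N_q + 0.5·γ·B·N_γ·s_γ
     = 22.1 × 38.6 × 1.3 + 6.6197 × 26.1 + 0.5 × 12.49 × 1.1 × 26.2 × 0.6
     = 1109 + 172.77 + 107.99 = 1389.7 kPa.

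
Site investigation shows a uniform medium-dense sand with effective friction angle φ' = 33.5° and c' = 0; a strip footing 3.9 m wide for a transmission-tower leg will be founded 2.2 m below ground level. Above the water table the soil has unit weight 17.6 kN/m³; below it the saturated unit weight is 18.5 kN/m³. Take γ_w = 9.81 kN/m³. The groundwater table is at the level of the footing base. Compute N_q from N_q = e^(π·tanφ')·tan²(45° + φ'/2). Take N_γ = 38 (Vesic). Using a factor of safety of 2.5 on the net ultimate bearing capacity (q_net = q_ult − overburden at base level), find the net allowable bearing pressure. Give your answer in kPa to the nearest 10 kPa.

N_q = e^(π·tan33.5°)·tan²(61.75°) = 27.71.
Effective surcharge at the founding depth q = γ·D_f = 17.6 × 2.2 = 38.72 kPa.
The water table coincides with the base, so in the self-weight term γ → γ' = 8.69 kN/m³.
q_ult = q·N_q + 0.5·γ·B·N_γ
     = 38.72 × 27.707 + 0.5 × 8.69 × 3.9 × 38
     = 1072.8 + 643.93 = 1716.8 kPa.
q_net = 1716.8 − 38.72 = 1678 kPa.
q_all(net) = 1678 / 2.5 = 671.22 kPa.

q_all(net) ≈ 670 kPa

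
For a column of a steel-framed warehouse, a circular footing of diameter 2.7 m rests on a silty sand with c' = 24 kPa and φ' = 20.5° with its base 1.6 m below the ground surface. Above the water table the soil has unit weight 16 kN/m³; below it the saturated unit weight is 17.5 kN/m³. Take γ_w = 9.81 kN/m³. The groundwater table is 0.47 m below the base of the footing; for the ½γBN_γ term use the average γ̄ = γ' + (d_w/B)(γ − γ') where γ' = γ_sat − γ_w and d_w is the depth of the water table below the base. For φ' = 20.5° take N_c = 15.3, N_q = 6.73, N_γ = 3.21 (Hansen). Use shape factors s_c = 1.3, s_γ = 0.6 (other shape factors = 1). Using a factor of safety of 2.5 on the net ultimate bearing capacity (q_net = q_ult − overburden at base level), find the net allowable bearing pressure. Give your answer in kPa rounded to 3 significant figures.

Overburden at base level: q = 16 × 1.6 = 25.6 kPa.
The water table is 0.47 m below the base (< B = 2.7 m), so the ½γBN_γ term uses γ̄ = γ' + (d_w/B)(γ − γ') = 7.69 + (0.47/2.7)(16 − 7.69) = 9.1366 kN/m³.
Cohesion term c·N_c·s_c = 24 × 15.3 × 1.3 = 477.36 kPa; surcharge term q·N_q = 25.6 × 6.73 = 172.29 kPa; self-weight term 0.5·γ·B·N_γ·s_γ = 0.5 × 9.1366 × 2.7 × 3.21 × 0.6 = 23.756 kPa.
q_ult = 477.36 + 172.29 + 23.756 = 673.4 kPa.
q_net = 673.4 − 25.6 = 647.8 kPa.
q_all(net) = 647.8 / 2.5 = 259.12 kPa.

q_all(net) ≈ 259 kPa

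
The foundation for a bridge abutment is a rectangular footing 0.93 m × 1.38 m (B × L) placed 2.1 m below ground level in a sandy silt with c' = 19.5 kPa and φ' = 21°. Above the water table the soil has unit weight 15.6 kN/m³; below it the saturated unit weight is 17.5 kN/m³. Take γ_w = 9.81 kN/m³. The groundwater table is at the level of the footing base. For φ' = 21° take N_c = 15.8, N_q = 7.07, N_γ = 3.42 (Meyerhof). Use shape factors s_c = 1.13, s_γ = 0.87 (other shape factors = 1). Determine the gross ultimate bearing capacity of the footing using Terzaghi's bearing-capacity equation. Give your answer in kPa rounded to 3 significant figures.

q_ult ≈ 590 kPa

q = γ·D_f = 15.6 × 2.1 = 32.76 kPa.
For the ½γBN_γ term take γ' = 17.5 − 9.81 = 7.69 kN/m³ (soil below base is submerged).
c·N_c·s_c = 19.5 × 15.8 × 1.13 = 348.15 kPa
q·N_q = 32.76 × 7.07 = 231.61 kPa
0.5·γ·B·N_γ·s_γ = 0.5 × 7.69 × 0.93 × 3.42 × 0.87 = 10.64 kPa
q_ult = 348.15 + 231.61 + 10.64 = 590.41 kPa.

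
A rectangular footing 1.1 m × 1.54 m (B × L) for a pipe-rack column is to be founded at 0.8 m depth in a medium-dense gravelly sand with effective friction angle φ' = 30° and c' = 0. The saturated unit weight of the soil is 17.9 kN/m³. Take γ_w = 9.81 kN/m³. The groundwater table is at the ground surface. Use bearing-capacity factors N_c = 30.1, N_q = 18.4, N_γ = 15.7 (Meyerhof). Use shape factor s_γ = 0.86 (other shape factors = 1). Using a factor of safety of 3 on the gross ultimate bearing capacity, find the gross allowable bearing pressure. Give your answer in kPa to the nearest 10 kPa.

Water table at ground surface, so effective unit weight γ' = 17.9 − 9.81 = 8.09 kN/m³ is used throughout; overburden q = 8.09 × 0.8 = 6.472 kPa; the same γ' applies in the ½γBN_γ term.
Surcharge term q·N_q = 6.472 × 18.4 = 119.08 kPa; self-weight term 0.5·γ·B·N_γ·s_γ = 0.5 × 8.09 × 1.1 × 15.7 × 0.86 = 60.077 kPa.
q_ult = 119.08 + 60.077 = 179.16 kPa.
q_all = 179.16 / 3 = 59.721 kPa.

q_all ≈ 60 kPa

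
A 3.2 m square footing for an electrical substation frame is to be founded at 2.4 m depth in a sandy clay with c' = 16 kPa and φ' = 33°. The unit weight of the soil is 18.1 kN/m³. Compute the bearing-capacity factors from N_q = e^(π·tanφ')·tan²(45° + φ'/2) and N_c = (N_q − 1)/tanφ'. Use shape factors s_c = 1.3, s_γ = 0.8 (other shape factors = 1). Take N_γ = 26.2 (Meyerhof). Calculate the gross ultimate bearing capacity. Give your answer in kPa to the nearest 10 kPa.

q_ult ≈ 2540 kPa

tan33° = 0.6494, so N_q = e^(π×0.6494)·tan²(61.5°) = 7.692 × 3.392 = 26.09.
N_c = (26.09 − 1)/tan33° = 38.64.
Overburden at base level: q = 18.1 × 2.4 = 43.44 kPa.
Cohesion term c·N_c·s_c = 16 × 38.638 × 1.3 = 803.68 kPa; surcharge term q·N_q = 43.44 × 26.092 = 1133.4 kPa; self-weight term 0.5·γ·B·N_γ·s_γ = 0.5 × 18.1 × 3.2 × 26.2 × 0.8 = 607 kPa.
q_ult = 803.68 + 1133.4 + 607 = 2544.1 kPa.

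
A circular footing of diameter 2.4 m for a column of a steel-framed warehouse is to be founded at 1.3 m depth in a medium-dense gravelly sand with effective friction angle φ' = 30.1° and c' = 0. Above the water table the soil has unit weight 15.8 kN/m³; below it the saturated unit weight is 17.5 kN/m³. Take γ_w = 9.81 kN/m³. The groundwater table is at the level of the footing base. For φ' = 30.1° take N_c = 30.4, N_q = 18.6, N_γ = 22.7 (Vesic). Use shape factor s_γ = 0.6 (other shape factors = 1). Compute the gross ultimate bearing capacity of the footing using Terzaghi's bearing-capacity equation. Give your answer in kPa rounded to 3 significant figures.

q = γ·D_f = 15.8 × 1.3 = 20.54 kPa.
For the ½γBN_γ term take γ' = 17.5 − 9.81 = 7.69 kN/m³ (soil below base is submerged).
q·N_q = 20.54 × 18.6 = 382.04 kPa
0.5·γ·B·N_γ·s_γ = 0.5 × 7.69 × 2.4 × 22.7 × 0.6 = 125.69 kPa
q_ult = 382.04 + 125.69 = 507.73 kPa.

q_ult ≈ 508 kPa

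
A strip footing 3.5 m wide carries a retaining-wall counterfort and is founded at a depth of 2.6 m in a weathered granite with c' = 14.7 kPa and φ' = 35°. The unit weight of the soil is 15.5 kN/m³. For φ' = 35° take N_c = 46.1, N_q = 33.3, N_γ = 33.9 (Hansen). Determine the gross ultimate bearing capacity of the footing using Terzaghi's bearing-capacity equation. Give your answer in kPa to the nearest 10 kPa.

Overburden at base level: q = 15.5 × 2.6 = 40.3 kPa.
Cohesion term c·N_c = 14.7 × 46.1 = 677.67 kPa; surcharge term q·N_q = 40.3 × 33.3 = 1342 kPa; self-weight term 0.5·γ·B·N_γ = 0.5 × 15.5 × 3.5 × 33.9 = 919.54 kPa.
q_ult = 677.67 + 1342 + 919.54 = 2939.2 kPa.

q_ult ≈ 2940 kPa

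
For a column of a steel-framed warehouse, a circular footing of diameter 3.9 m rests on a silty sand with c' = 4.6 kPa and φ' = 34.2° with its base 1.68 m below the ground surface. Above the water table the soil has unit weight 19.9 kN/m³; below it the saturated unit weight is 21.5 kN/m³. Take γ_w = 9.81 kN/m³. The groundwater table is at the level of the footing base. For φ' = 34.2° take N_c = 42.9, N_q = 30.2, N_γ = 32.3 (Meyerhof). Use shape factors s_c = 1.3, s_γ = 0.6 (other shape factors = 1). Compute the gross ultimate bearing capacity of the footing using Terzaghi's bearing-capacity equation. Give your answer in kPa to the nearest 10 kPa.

q_ult ≈ 1710 kPa

Overburden at base level: q = 19.9 × 1.68 = 33.432 kPa.
Below the base the soil is submerged, so the ½γBN_γ term uses γ' = 21.5 − 9.81 = 11.69 kN/m³.
Cohesion term c·N_c·s_c = 4.6 × 42.9 × 1.3 = 256.54 kPa; surcharge term q·N_q = 33.432 × 30.2 = 1009.6 kPa; self-weight term 0.5·γ·B·N_γ·s_γ = 0.5 × 11.69 × 3.9 × 32.3 × 0.6 = 441.78 kPa.
q_ult = 256.54 + 1009.6 + 441.78 = 1708 kPa.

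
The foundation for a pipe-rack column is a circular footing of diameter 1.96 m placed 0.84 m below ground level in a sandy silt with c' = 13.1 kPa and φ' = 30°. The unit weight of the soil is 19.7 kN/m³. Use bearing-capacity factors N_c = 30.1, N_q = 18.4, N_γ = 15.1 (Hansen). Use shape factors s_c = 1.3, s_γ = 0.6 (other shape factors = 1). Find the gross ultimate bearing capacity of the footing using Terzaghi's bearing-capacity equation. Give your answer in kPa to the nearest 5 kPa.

q_ult ≈ 990 kPa

Overburden at base level: q = 19.7 × 0.84 = 16.548 kPa.
Cohesion term c·N_c·s_c = 13.1 × 30.1 × 1.3 = 512.6 kPa; surcharge term q·N_q = 16.548 × 18.4 = 304.48 kPa; self-weight term 0.5·γ·B·N_γ·s_γ = 0.5 × 19.7 × 1.96 × 15.1 × 0.6 = 174.91 kPa.
q_ult = 512.6 + 304.48 + 174.91 = 992 kPa.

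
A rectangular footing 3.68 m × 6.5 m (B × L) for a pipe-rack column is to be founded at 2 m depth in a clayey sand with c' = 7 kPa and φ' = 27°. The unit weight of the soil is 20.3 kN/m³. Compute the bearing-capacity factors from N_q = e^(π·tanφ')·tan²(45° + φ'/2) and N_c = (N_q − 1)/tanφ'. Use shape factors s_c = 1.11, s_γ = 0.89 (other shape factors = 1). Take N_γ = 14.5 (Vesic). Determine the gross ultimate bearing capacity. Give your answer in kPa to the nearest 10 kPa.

tan27° = 0.5095, so N_q = e^(π×0.5095)·tan²(58.5°) = 4.957 × 2.663 = 13.2.
N_c = (13.2 − 1)/tan27° = 23.94.
Overburden at base level: q = 20.3 × 2 = 40.6 kPa.
Cohesion term c·N_c·s_c = 7 × 23.942 × 1.11 = 186.03 kPa; surcharge term q·N_q = 40.6 × 13.199 = 535.89 kPa; self-weight term 0.5·γ·B·N_γ·s_γ = 0.5 × 20.3 × 3.68 × 14.5 × 0.89 = 482.03 kPa.
q_ult = 186.03 + 535.89 + 482.03 = 1203.9 kPa.

q_ult ≈ 1200 kPa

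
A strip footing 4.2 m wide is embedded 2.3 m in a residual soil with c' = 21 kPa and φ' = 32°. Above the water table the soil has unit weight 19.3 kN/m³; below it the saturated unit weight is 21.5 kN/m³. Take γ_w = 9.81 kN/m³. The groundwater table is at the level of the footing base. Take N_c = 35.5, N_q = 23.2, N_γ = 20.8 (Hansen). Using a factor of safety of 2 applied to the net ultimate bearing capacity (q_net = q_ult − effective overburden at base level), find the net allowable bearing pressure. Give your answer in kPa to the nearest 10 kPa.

q_all(net) ≈ 1120 kPa

Effective surcharge at the founding depth q = γ·D_f = 19.3 × 2.3 = 44.39 kPa.
The water table coincides with the base, so in the self-weight term γ → γ' = 11.69 kN/m³.
q_ult = c·N_c + q·N_q + 0.5·γ·B·N_γ
     = 21 × 35.5 + 44.39 × 23.2 + 0.5 × 11.69 × 4.2 × 20.8
     = 745.5 + 1029.8 + 510.62 = 2286 kPa.
Net ultimate: q_net = 2286 − 44.39 = 2241.6 kPa.
q_all(net) = 2241.6 / 2 = 1120.8 kPa.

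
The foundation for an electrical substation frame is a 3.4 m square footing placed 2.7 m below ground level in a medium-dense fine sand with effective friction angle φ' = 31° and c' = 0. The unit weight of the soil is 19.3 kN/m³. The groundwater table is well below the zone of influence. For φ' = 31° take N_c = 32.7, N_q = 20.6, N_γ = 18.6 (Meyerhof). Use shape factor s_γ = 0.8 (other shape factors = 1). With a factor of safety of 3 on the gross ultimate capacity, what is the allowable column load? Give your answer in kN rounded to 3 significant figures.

P_all ≈ 6020 kN

Overburden at base level: q = 19.3 × 2.7 = 52.11 kPa.
Surcharge term q·N_q = 52.11 × 20.6 = 1073.5 kPa; self-weight term 0.5·γ·B·N_γ·s_γ = 0.5 × 19.3 × 3.4 × 18.6 × 0.8 = 488.21 kPa.
q_ult = 1073.5 + 488.21 = 1561.7 kPa.
Gross allowable pressure q_all = 1561.7 / 3 = 520.56 kPa.
Footing area = 11.56 m², so allowable column load = 520.56 × 11.56 = 6017.7 kN.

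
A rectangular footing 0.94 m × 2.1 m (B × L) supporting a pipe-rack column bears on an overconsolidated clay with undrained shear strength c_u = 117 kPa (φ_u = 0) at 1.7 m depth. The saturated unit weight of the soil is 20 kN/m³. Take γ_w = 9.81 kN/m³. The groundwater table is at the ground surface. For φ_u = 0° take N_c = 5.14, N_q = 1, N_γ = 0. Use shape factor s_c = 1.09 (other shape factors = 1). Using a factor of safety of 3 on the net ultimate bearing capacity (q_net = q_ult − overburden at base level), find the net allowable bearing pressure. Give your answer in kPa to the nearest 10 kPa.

q_all(net) ≈ 220 kPa

Water table at ground surface, so effective unit weight γ' = 20 − 9.81 = 10.19 kN/m³ is used throughout; overburden q = 10.19 × 1.7 = 17.323 kPa.
Cohesion term c·N_c·s_c = 117 × 5.14 × 1.09 = 655.5 kPa; surcharge term q·N_q = 17.323 × 1 = 17.323 kPa.
q_ult = 655.5 + 17.323 = 672.83 kPa.
q_net = 672.83 − 17.323 = 655.5 kPa.
q_all(net) = 655.5 / 3 = 218.5 kPa.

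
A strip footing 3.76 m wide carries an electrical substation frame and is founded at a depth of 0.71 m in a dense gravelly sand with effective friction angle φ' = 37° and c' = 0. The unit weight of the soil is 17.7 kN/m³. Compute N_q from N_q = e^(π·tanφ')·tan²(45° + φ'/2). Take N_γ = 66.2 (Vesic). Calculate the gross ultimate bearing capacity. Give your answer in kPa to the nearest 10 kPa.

tan37° = 0.7536, so N_q = e^(π×0.7536)·tan²(63.5°) = 10.669 × 4.023 = 42.92.
q = γ·D_f = 17.7 × 0.71 = 12.567 kPa.
q·N_q = 12.567 × 42.92 = 539.37 kPa
0.5·γ·B·N_γ = 0.5 × 17.7 × 3.76 × 66.2 = 2202.9 kPa
q_ult = 539.37 + 2202.9 = 2742.2 kPa.

q_ult ≈ 2740 kPa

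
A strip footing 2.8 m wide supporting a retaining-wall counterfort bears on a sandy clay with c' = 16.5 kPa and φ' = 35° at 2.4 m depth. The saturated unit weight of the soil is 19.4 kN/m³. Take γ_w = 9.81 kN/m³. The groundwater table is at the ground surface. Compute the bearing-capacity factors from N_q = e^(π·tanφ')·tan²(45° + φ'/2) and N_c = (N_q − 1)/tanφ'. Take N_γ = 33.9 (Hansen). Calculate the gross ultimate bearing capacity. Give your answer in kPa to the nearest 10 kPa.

tan35° = 0.7002, so N_q = e^(π×0.7002)·tan²(62.5°) = 9.023 × 3.69 = 33.3.
N_c = (33.3 − 1)/tan35° = 46.12.
Water table at ground surface, so effective unit weight γ' = 19.4 − 9.81 = 9.59 kN/m³ is used throughout; overburden q = 9.59 × 2.4 = 23.016 kPa; the same γ' applies in the ½γBN_γ term.
Cohesion term c·N_c = 16.5 × 46.124 = 761.04 kPa; surcharge term q·N_q = 23.016 × 33.296 = 766.34 kPa; self-weight term 0.5·γ·B·N_γ = 0.5 × 9.59 × 2.8 × 33.9 = 455.14 kPa.
q_ult = 761.04 + 766.34 + 455.14 = 1982.5 kPa.

q_ult ≈ 1980 kPa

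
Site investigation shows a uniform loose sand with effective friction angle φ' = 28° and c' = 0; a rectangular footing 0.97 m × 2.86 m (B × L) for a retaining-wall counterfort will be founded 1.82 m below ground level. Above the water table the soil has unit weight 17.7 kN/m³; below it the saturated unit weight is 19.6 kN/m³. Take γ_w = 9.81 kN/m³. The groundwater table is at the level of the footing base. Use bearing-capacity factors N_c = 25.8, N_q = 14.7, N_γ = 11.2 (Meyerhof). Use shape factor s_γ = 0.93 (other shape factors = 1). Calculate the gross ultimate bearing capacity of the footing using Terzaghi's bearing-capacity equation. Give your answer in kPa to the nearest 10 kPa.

q_ult ≈ 520 kPa

Effective surcharge at the founding depth q = γ·D_f = 17.7 × 1.82 = 32.214 kPa.
The water table coincides with the base, so in the self-weight term γ → γ' = 9.79 kN/m³.
q_ult = q·N_q + 0.5·γ·B·N_γ·s_γ
     = 32.214 × 14.7 + 0.5 × 9.79 × 0.97 × 11.2 × 0.93
     = 473.55 + 49.457 = 523 kPa.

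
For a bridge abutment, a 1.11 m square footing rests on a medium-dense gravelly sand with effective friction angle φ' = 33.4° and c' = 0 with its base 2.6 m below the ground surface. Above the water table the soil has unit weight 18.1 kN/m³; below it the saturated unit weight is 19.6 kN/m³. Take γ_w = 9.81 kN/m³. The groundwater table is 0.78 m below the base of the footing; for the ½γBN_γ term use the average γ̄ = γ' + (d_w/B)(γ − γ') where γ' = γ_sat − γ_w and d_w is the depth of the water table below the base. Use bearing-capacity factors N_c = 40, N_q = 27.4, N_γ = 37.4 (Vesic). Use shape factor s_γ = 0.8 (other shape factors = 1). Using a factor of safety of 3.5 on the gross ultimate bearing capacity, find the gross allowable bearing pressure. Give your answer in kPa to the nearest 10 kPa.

q_all ≈ 440 kPa

Effective surcharge at the founding depth q = γ·D_f = 18.1 × 2.6 = 47.06 kPa.
With d_w = 0.78 m < B, γ̄ = 9.79 + (0.78/1.11) × (18.1 − 9.79) = 15.629 kN/m³.
q_ult = q·N_q + 0.5·γ·B·N_γ·s_γ
     = 47.06 × 27.4 + 0.5 × 15.629 × 1.11 × 37.4 × 0.8
     = 1289.4 + 259.54 = 1549 kPa.
q_all = 1549 / 3.5 = 442.57 kPa.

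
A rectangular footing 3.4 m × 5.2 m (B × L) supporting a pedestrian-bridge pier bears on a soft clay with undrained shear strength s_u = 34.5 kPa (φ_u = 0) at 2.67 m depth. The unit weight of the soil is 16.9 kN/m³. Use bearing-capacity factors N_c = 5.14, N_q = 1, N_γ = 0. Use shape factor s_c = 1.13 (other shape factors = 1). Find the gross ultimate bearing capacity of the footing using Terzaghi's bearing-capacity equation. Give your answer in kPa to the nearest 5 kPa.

q_ult ≈ 245 kPa

Overburden at base level: q = 16.9 × 2.67 = 45.123 kPa.
Cohesion term c·N_c·s_c = 34.5 × 5.14 × 1.13 = 200.38 kPa; surcharge term q·N_q = 45.123 × 1 = 45.123 kPa.
q_ult = 200.38 + 45.123 = 245.51 kPa.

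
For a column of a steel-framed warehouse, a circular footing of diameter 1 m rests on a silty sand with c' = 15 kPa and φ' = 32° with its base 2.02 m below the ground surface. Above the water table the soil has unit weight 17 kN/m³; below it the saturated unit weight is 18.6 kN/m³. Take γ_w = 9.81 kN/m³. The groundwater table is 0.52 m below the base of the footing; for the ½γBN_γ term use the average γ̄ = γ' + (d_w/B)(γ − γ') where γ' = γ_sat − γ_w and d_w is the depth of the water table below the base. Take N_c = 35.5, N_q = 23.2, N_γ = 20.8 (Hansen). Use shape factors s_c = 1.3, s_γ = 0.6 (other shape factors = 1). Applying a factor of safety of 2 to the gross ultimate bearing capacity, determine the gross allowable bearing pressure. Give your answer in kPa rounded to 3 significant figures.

q_all ≈ 785 kPa

Effective surcharge at the founding depth q = γ·D_f = 17 × 2.02 = 34.34 kPa.
With d_w = 0.52 m < B, γ̄ = 8.79 + (0.52/1) × (17 − 8.79) = 13.059 kN/m³.
q_ult = c·N_c·s_c + q·N_q + 0.5·γ·B·N_γ·s_γ
     = 15 × 35.5 × 1.3 + 34.34 × 23.2 + 0.5 × 13.059 × 1 × 20.8 × 0.6
     = 692.25 + 796.69 + 81.489 = 1570.4 kPa.
q_all = q_ult / FS = 1570.4 / 2 = 785.21 kPa.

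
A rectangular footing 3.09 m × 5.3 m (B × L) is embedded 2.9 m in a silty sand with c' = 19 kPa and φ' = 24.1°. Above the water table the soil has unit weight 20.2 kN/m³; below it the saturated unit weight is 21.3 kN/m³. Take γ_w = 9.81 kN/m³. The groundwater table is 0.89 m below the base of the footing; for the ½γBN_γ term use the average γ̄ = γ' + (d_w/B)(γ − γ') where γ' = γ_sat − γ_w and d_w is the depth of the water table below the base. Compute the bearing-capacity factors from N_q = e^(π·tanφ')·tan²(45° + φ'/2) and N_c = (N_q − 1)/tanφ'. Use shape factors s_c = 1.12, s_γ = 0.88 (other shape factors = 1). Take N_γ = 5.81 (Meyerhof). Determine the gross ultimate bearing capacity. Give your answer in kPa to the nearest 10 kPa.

tan24.1° = 0.4473, so N_q = e^(π×0.4473)·tan²(57.05°) = 4.077 × 2.38 = 9.7.
N_c = (9.7 − 1)/tan24.1° = 19.46.
Effective surcharge at the founding depth q = γ·D_f = 20.2 × 2.9 = 58.58 kPa.
With d_w = 0.89 m < B, γ̄ = 11.49 + (0.89/3.09) × (20.2 − 11.49) = 13.999 kN/m³.
q_ult = c·N_c·s_c + q·N_q + 0.5·γ·B·N_γ·s_γ
     = 19 × 19.458 × 1.12 + 58.58 × 9.7038 + 0.5 × 13.999 × 3.09 × 5.81 × 0.88
     = 414.06 + 568.45 + 110.58 = 1093.1 kPa.

q_ult ≈ 1090 kPa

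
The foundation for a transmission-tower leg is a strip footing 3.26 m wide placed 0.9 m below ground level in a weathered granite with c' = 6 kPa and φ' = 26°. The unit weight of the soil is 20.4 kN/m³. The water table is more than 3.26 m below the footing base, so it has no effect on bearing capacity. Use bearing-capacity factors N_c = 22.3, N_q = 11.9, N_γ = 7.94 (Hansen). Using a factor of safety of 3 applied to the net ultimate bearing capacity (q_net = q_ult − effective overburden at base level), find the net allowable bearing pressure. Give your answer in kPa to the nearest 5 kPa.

Overburden at base level: q = 20.4 × 0.9 = 18.36 kPa.
Cohesion term c·N_c = 6 × 22.3 = 133.8 kPa; surcharge term q·N_q = 18.36 × 11.9 = 218.48 kPa; self-weight term 0.5·γ·B·N_γ = 0.5 × 20.4 × 3.26 × 7.94 = 264.02 kPa.
q_ult = 133.8 + 218.48 + 264.02 = 616.3 kPa.
Net ultimate: q_net = 616.3 − 18.36 = 597.94 kPa.
q_all(net) = 597.94 / 3 = 199.31 kPa.

q_all(net) ≈ 200 kPa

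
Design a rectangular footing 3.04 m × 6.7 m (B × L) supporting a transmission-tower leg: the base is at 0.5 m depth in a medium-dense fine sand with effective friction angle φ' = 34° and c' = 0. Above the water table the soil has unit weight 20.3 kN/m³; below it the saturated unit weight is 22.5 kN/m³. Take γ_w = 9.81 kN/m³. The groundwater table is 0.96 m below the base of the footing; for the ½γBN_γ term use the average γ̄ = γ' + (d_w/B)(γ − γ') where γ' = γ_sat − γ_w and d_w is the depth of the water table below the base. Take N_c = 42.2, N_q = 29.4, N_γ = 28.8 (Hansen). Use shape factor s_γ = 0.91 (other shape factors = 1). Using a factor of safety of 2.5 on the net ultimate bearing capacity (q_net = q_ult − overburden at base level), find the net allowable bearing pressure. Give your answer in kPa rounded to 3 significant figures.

q = γ·D_f = 20.3 × 0.5 = 10.15 kPa.
γ' = 12.69 kN/m³; averaging over the depth B below the base, γ̄ = γ' + (d_w/B)(γ − γ') = 15.093 kN/m³.
q·N_q = 10.15 × 29.4 = 298.41 kPa
0.5·γ·B·N_γ·s_γ = 0.5 × 15.093 × 3.04 × 28.8 × 0.91 = 601.25 kPa
q_ult = 298.41 + 601.25 = 899.66 kPa.
q_net = 899.66 − 10.15 = 889.51 kPa.
q_all(net) = 889.51 / 2.5 = 355.81 kPa.

q_all(net) ≈ 356 kPa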